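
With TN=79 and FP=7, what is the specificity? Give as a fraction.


Specificity = TN / (TN + FP) = 79 / 86 = 79/86.

79/86


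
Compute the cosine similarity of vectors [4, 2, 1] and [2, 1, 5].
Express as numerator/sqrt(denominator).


dot = 15. |a|^2 = 21, |b|^2 = 30. cos = 15/sqrt(630).

15/sqrt(630)


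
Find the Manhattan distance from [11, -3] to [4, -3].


d = sum of absolute differences: |11-4|=7 + |-3--3|=0 = 7.

7


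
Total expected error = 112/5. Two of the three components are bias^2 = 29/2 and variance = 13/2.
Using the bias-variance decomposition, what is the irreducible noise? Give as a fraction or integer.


Total error = bias^2 + variance + irreducible noise. So irreducible noise = 112/5 - 29/2 - 13/2 = 7/5.

7/5


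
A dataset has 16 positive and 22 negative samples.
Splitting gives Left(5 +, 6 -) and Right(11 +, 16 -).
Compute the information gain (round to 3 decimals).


H(parent) = 0.9819. H(left) = 0.9940, H(right) = 0.9751. Weighted = (11/38)*0.9940 + (27/38)*0.9751 = 0.9806. IG = 0.9819 - 0.9806 = 0.0013, which rounds to 0.001.

0.001


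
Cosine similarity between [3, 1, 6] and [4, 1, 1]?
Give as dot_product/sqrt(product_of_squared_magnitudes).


dot = 19. |a|^2 = 46, |b|^2 = 18. cos = 19/sqrt(828).

19/sqrt(828)


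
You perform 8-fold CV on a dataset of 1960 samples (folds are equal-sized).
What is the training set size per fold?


Each validation fold has 1960/8 = 245 samples. Training set = 1960 - 245 = 1715.

1715


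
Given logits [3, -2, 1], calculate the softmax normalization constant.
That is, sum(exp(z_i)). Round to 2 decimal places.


Denom = e^3=20.0855 + e^-2=0.1353 + e^1=2.7183. Sum = 22.9391, which rounds to 22.94.

22.94


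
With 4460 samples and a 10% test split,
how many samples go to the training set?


Test set = 4460 * 10% = 446. Training set = 4460 - 446 = 4014.

4014


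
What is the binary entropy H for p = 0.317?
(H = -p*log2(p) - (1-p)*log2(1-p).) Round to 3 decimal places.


H = -0.317*log2(0.317) - 0.683*log2(0.683) = 0.901.

0.901


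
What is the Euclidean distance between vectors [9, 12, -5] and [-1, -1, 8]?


d = sqrt(sum of squared differences). (9--1)^2=100, (12--1)^2=169, (-5-8)^2=169. Sum = 438.

sqrt(438)


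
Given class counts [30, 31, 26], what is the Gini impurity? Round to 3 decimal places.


Total = 87. Proportions: 30/87, 31/87, 26/87. sum(p_i^2) = 0.3352. Gini = 1 - 0.3352 = 0.6648, which rounds to 0.665.

0.665


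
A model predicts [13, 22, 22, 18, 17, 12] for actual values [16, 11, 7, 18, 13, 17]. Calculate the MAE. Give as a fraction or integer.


MAE = (1/6) * (|16-13|=3 + |11-22|=11 + |7-22|=15 + |18-18|=0 + |13-17|=4 + |17-12|=5). Sum = 38. MAE = 19/3.

19/3


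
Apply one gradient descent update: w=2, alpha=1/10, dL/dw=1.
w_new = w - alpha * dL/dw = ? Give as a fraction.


w_new = 2 - 1/10 * 1 = 2 - 1/10 = 19/10.

19/10


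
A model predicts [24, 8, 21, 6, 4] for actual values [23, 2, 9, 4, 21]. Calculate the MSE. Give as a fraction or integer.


MSE = (1/5) * ((23-24)^2=1 + (2-8)^2=36 + (9-21)^2=144 + (4-6)^2=4 + (21-4)^2=289). Sum = 474. MSE = 474/5.

474/5


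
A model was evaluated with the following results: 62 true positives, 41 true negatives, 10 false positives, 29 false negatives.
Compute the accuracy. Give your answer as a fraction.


Accuracy = (TP + TN) / (TP + TN + FP + FN) = (62 + 41) / 142 = 103/142.

103/142


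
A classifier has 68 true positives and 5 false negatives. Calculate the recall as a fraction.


Recall = TP / (TP + FN) = 68 / 73 = 68/73.

68/73


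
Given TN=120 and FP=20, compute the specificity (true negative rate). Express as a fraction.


Specificity = TN / (TN + FP) = 120 / 140 = 6/7.

6/7


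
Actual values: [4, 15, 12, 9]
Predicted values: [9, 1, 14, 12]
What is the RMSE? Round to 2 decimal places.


MSE = 58.5000. RMSE = sqrt(58.5000) = 7.65.

7.65


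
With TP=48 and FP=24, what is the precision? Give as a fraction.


Precision = TP / (TP + FP) = 48 / 72 = 2/3.

2/3


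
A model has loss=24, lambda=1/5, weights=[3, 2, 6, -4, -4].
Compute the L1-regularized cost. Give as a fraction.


L1 norm = sum(|w|) = 19. J = 24 + 1/5 * 19 = 139/5.

139/5


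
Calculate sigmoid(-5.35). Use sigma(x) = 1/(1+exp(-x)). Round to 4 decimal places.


sigma(-5.35) = 1/(1+e^(5.35)) = 1/(1+210.608298) = 1/211.608298 = 0.0047.

0.0047


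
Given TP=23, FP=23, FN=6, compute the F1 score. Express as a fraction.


Precision = 23/46 = 1/2. Recall = 23/29 = 23/29. F1 = 2*P*R/(P+R) = 46/75.

46/75


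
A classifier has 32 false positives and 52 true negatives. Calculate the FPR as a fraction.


FPR = FP / (FP + TN) = 32 / 84 = 8/21.

8/21


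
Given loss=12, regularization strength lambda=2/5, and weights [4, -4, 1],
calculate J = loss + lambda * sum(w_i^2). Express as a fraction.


L2 sq norm = sum(w^2) = 33. J = 12 + 2/5 * 33 = 126/5.

126/5


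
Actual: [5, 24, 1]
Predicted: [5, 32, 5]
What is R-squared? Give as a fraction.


Mean(y) = 10. SS_res = 80. SS_tot = 302. R^2 = 1 - 80/(302) = 111/151.

111/151


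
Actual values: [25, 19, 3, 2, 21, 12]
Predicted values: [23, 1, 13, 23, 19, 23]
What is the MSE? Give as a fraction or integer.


MSE = (1/6) * ((25-23)^2=4 + (19-1)^2=324 + (3-13)^2=100 + (2-23)^2=441 + (21-19)^2=4 + (12-23)^2=121). Sum = 994. MSE = 497/3.

497/3


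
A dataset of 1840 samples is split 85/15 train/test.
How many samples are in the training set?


Test set = 1840 * 15% = 276. Training set = 1840 - 276 = 1564.

1564


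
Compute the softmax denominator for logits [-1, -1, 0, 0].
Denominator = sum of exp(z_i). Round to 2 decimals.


Denom = e^-1=0.3679 + e^-1=0.3679 + e^0=1.0000 + e^0=1.0000. Sum = 2.7358, which rounds to 2.74.

2.74


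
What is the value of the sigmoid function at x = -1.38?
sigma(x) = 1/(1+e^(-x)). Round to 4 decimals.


sigma(-1.38) = 1/(1+e^(1.38)) = 1/(1+3.974902) = 1/4.974902 = 0.2010.

0.2010


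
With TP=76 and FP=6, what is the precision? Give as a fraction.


Precision = TP / (TP + FP) = 76 / 82 = 38/41.

38/41


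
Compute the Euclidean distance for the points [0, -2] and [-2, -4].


d = sqrt(sum of squared differences). (0--2)^2=4, (-2--4)^2=4. Sum = 8.

sqrt(8)


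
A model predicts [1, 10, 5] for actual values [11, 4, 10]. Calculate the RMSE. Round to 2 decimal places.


MSE = 53.6667. RMSE = sqrt(53.6667) = 7.33.

7.33


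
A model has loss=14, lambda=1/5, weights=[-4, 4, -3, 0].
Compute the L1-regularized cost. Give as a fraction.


L1 norm = sum(|w|) = 11. J = 14 + 1/5 * 11 = 81/5.

81/5


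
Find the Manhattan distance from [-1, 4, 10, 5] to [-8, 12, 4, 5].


d = sum of absolute differences: |-1--8|=7 + |4-12|=8 + |10-4|=6 + |5-5|=0 = 21.

21


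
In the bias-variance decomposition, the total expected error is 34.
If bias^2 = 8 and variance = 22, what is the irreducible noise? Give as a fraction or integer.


Total error = bias^2 + variance + irreducible noise. So irreducible noise = 34 - 8 - 22 = 4.

4


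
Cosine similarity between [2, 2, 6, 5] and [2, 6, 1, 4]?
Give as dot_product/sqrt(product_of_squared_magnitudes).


dot = 42. |a|^2 = 69, |b|^2 = 57. cos = 42/sqrt(3933).

42/sqrt(3933)


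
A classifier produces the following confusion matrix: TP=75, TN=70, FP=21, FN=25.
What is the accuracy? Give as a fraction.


Accuracy = (TP + TN) / (TP + TN + FP + FN) = (75 + 70) / 191 = 145/191.

145/191


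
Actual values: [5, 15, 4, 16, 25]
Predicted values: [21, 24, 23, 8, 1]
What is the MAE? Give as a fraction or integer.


MAE = (1/5) * (|5-21|=16 + |15-24|=9 + |4-23|=19 + |16-8|=8 + |25-1|=24). Sum = 76. MAE = 76/5.

76/5


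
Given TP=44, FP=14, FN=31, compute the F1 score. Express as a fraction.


Precision = 44/58 = 22/29. Recall = 44/75 = 44/75. F1 = 2*P*R/(P+R) = 88/133.

88/133


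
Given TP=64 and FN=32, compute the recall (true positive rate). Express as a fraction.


Recall = TP / (TP + FN) = 64 / 96 = 2/3.

2/3


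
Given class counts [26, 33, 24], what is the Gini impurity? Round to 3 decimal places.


Total = 83. Proportions: 26/83, 33/83, 24/83. sum(p_i^2) = 0.3398. Gini = 1 - 0.3398 = 0.6602, which rounds to 0.660.

0.660


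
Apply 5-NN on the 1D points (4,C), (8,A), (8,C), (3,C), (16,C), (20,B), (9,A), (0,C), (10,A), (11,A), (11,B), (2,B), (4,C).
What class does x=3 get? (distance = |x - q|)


Distances: |4-3|=1, |8-3|=5, |8-3|=5, |3-3|=0, |16-3|=13, |20-3|=17, |9-3|=6, |0-3|=3, |10-3|=7, |11-3|=8, |11-3|=8, |2-3|=1, |4-3|=1. 5 nearest: (3,C), (2,B), (4,C), (4,C), (0,C). Counts: {'C': 4, 'B': 1}. Majority class: C.

C


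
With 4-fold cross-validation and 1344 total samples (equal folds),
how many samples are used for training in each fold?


Each validation fold has 1344/4 = 336 samples. Training set = 1344 - 336 = 1008.

1008


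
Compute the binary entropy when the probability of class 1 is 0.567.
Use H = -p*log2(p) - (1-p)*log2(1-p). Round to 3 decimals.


H = -0.567*log2(0.567) - 0.433*log2(0.433) = 0.987.

0.987


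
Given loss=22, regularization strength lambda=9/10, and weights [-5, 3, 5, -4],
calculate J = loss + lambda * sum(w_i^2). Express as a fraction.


L2 sq norm = sum(w^2) = 75. J = 22 + 9/10 * 75 = 179/2.

179/2


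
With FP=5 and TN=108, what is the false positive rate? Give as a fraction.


FPR = FP / (FP + TN) = 5 / 113 = 5/113.

5/113


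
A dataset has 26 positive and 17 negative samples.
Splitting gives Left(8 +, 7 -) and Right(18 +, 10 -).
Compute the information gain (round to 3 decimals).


H(parent) = 0.9682. H(left) = 0.9968, H(right) = 0.9403. Weighted = (15/43)*0.9968 + (28/43)*0.9403 = 0.9600. IG = 0.9682 - 0.9600 = 0.0082, which rounds to 0.008.

0.008


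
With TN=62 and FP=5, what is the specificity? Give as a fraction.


Specificity = TN / (TN + FP) = 62 / 67 = 62/67.

62/67


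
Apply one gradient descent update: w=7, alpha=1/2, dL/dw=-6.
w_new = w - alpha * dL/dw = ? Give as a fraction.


w_new = 7 - 1/2 * -6 = 7 - -3 = 10.

10


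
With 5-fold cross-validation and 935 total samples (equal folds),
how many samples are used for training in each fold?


Each validation fold has 935/5 = 187 samples. Training set = 935 - 187 = 748.

748


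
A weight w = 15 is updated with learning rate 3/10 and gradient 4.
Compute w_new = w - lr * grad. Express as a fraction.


w_new = 15 - 3/10 * 4 = 15 - 6/5 = 69/5.

69/5


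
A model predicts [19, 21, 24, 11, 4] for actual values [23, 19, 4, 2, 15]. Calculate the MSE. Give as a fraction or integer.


MSE = (1/5) * ((23-19)^2=16 + (19-21)^2=4 + (4-24)^2=400 + (2-11)^2=81 + (15-4)^2=121). Sum = 622. MSE = 622/5.

622/5


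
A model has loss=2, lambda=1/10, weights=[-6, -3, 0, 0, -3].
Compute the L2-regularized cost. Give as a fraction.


L2 sq norm = sum(w^2) = 54. J = 2 + 1/10 * 54 = 37/5.

37/5


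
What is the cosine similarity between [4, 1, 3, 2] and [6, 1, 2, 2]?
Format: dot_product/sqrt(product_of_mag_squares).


dot = 35. |a|^2 = 30, |b|^2 = 45. cos = 35/sqrt(1350).

35/sqrt(1350)


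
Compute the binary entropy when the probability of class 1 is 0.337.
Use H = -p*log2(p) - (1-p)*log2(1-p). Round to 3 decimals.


H = -0.337*log2(0.337) - 0.663*log2(0.663) = 0.922.

0.922


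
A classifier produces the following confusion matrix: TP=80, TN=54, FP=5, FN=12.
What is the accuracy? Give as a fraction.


Accuracy = (TP + TN) / (TP + TN + FP + FN) = (80 + 54) / 151 = 134/151.

134/151


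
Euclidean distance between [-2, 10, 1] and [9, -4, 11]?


d = sqrt(sum of squared differences). (-2-9)^2=121, (10--4)^2=196, (1-11)^2=100. Sum = 417.

sqrt(417)


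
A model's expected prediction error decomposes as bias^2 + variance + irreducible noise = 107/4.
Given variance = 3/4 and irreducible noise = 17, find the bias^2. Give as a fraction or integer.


Total error = bias^2 + variance + irreducible noise. So bias^2 = 107/4 - 3/4 - 17 = 9.

9


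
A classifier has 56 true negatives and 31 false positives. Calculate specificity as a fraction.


Specificity = TN / (TN + FP) = 56 / 87 = 56/87.

56/87


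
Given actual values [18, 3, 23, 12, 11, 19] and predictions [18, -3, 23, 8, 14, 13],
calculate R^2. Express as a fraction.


Mean(y) = 43/3. SS_res = 97. SS_tot = 766/3. R^2 = 1 - 97/(766/3) = 475/766.

475/766


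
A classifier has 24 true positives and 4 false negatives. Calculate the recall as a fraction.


Recall = TP / (TP + FN) = 24 / 28 = 6/7.

6/7


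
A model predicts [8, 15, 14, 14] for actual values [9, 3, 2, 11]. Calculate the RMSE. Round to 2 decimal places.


MSE = 74.5000. RMSE = sqrt(74.5000) = 8.63.

8.63


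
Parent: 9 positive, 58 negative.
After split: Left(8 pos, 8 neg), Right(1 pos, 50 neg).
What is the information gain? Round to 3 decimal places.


H(parent) = 0.5692. H(left) = 1.0000, H(right) = 0.1392. Weighted = (16/67)*1.0000 + (51/67)*0.1392 = 0.3448. IG = 0.5692 - 0.3448 = 0.2244, which rounds to 0.224.

0.224


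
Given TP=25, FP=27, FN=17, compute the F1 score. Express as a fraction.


Precision = 25/52 = 25/52. Recall = 25/42 = 25/42. F1 = 2*P*R/(P+R) = 25/47.

25/47


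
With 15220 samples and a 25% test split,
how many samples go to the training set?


Test set = 15220 * 25% = 3805. Training set = 15220 - 3805 = 11415.

11415


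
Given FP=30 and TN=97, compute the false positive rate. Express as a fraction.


FPR = FP / (FP + TN) = 30 / 127 = 30/127.

30/127


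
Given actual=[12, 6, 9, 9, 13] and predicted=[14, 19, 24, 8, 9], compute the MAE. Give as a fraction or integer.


MAE = (1/5) * (|12-14|=2 + |6-19|=13 + |9-24|=15 + |9-8|=1 + |13-9|=4). Sum = 35. MAE = 7.

7


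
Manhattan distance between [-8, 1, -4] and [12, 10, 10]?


d = sum of absolute differences: |-8-12|=20 + |1-10|=9 + |-4-10|=14 = 43.

43


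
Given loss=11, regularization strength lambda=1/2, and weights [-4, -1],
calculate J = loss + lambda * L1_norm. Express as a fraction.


L1 norm = sum(|w|) = 5. J = 11 + 1/2 * 5 = 27/2.

27/2


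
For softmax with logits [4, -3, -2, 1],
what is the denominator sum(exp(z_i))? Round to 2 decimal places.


Denom = e^4=54.5982 + e^-3=0.0498 + e^-2=0.1353 + e^1=2.7183. Sum = 57.5016, which rounds to 57.50.

57.50


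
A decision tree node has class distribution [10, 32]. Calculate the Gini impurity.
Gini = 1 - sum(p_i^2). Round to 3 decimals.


Total = 42. Proportions: 10/42, 32/42. sum(p_i^2) = 0.6372. Gini = 1 - 0.6372 = 0.3628, which rounds to 0.363.

0.363


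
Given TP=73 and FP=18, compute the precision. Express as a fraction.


Precision = TP / (TP + FP) = 73 / 91 = 73/91.

73/91


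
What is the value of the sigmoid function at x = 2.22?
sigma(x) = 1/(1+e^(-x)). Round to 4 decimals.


sigma(2.22) = 1/(1+e^(-2.22)) = 1/(1+0.108609) = 1/1.108609 = 0.9020.

0.9020


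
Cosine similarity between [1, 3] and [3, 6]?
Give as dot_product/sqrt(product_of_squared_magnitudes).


dot = 21. |a|^2 = 10, |b|^2 = 45. cos = 21/sqrt(450).

21/sqrt(450)


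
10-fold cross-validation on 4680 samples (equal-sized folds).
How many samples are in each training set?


Each validation fold has 4680/10 = 468 samples. Training set = 4680 - 468 = 4212.

4212


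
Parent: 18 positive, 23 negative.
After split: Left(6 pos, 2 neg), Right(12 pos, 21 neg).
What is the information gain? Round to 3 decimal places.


H(parent) = 0.9892. H(left) = 0.8113, H(right) = 0.9457. Weighted = (8/41)*0.8113 + (33/41)*0.9457 = 0.9195. IG = 0.9892 - 0.9195 = 0.0697, which rounds to 0.070.

0.070


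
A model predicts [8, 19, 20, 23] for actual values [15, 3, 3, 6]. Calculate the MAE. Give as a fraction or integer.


MAE = (1/4) * (|15-8|=7 + |3-19|=16 + |3-20|=17 + |6-23|=17). Sum = 57. MAE = 57/4.

57/4


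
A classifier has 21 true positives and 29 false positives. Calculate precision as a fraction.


Precision = TP / (TP + FP) = 21 / 50 = 21/50.

21/50


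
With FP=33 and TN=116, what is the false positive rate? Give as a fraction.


FPR = FP / (FP + TN) = 33 / 149 = 33/149.

33/149


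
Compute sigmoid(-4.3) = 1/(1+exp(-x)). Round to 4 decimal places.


sigma(-4.3) = 1/(1+e^(4.3)) = 1/(1+73.699794) = 1/74.699794 = 0.0134.

0.0134


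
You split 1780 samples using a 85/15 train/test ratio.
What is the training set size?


Test set = 1780 * 15% = 267. Training set = 1780 - 267 = 1513.

1513


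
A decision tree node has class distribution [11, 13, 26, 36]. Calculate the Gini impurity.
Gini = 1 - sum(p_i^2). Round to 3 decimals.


Total = 86. Proportions: 11/86, 13/86, 26/86, 36/86. sum(p_i^2) = 0.3058. Gini = 1 - 0.3058 = 0.6942, which rounds to 0.694.

0.694


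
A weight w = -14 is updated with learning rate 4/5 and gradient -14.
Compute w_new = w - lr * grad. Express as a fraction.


w_new = -14 - 4/5 * -14 = -14 - -56/5 = -14/5.

-14/5


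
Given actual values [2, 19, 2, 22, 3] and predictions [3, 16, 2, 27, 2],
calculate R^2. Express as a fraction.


Mean(y) = 48/5. SS_res = 36. SS_tot = 2006/5. R^2 = 1 - 36/(2006/5) = 913/1003.

913/1003


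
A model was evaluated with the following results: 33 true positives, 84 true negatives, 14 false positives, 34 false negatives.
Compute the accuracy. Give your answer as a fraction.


Accuracy = (TP + TN) / (TP + TN + FP + FN) = (33 + 84) / 165 = 39/55.

39/55


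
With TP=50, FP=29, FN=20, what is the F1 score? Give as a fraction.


Precision = 50/79 = 50/79. Recall = 50/70 = 5/7. F1 = 2*P*R/(P+R) = 100/149.

100/149


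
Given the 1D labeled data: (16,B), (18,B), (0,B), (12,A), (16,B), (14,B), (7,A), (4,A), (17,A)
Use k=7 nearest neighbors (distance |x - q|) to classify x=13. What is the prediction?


Distances: |16-13|=3, |18-13|=5, |0-13|=13, |12-13|=1, |16-13|=3, |14-13|=1, |7-13|=6, |4-13|=9, |17-13|=4. 7 nearest: (12,A), (14,B), (16,B), (16,B), (17,A), (18,B), (7,A). Counts: {'A': 3, 'B': 4}. Majority class: B.

B


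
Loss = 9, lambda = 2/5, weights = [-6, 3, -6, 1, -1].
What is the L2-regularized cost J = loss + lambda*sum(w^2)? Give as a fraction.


L2 sq norm = sum(w^2) = 83. J = 9 + 2/5 * 83 = 211/5.

211/5


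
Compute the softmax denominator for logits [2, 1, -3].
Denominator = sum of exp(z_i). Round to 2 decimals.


Denom = e^2=7.3891 + e^1=2.7183 + e^-3=0.0498. Sum = 10.1572, which rounds to 10.16.

10.16


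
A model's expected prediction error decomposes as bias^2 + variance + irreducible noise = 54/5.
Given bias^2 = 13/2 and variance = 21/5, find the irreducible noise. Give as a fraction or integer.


Total error = bias^2 + variance + irreducible noise. So irreducible noise = 54/5 - 13/2 - 21/5 = 1/10.

1/10


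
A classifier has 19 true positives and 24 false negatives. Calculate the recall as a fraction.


Recall = TP / (TP + FN) = 19 / 43 = 19/43.

19/43


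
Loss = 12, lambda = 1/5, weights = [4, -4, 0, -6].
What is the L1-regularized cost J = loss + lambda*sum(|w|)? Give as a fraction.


L1 norm = sum(|w|) = 14. J = 12 + 1/5 * 14 = 74/5.

74/5


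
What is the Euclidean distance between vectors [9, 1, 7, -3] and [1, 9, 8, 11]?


d = sqrt(sum of squared differences). (9-1)^2=64, (1-9)^2=64, (7-8)^2=1, (-3-11)^2=196. Sum = 325.

sqrt(325)


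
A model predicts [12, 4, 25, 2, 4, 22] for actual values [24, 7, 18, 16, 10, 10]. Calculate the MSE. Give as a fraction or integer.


MSE = (1/6) * ((24-12)^2=144 + (7-4)^2=9 + (18-25)^2=49 + (16-2)^2=196 + (10-4)^2=36 + (10-22)^2=144). Sum = 578. MSE = 289/3.

289/3


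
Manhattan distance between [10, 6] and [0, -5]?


d = sum of absolute differences: |10-0|=10 + |6--5|=11 = 21.

21


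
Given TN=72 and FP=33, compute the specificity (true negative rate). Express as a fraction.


Specificity = TN / (TN + FP) = 72 / 105 = 24/35.

24/35


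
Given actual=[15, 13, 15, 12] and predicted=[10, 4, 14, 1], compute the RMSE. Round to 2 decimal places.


MSE = 57.0000. RMSE = sqrt(57.0000) = 7.55.

7.55


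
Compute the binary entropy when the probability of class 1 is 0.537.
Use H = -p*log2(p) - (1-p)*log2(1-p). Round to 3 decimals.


H = -0.537*log2(0.537) - 0.463*log2(0.463) = 0.996.

0.996


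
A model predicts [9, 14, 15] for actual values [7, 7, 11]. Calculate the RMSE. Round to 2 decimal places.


MSE = 23.0000. RMSE = sqrt(23.0000) = 4.80.

4.80


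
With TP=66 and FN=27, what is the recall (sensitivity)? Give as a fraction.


Recall = TP / (TP + FN) = 66 / 93 = 22/31.

22/31


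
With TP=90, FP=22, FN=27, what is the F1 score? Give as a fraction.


Precision = 90/112 = 45/56. Recall = 90/117 = 10/13. F1 = 2*P*R/(P+R) = 180/229.

180/229


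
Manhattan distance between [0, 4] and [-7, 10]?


d = sum of absolute differences: |0--7|=7 + |4-10|=6 = 13.

13


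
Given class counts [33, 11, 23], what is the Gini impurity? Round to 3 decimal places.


Total = 67. Proportions: 33/67, 11/67, 23/67. sum(p_i^2) = 0.3874. Gini = 1 - 0.3874 = 0.6126, which rounds to 0.613.

0.613


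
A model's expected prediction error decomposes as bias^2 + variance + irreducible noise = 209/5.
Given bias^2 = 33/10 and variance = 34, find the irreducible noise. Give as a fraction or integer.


Total error = bias^2 + variance + irreducible noise. So irreducible noise = 209/5 - 33/10 - 34 = 9/2.

9/2


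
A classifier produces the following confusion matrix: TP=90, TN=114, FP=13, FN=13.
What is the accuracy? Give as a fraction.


Accuracy = (TP + TN) / (TP + TN + FP + FN) = (90 + 114) / 230 = 102/115.

102/115


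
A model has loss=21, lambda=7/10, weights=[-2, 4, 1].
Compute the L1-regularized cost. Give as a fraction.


L1 norm = sum(|w|) = 7. J = 21 + 7/10 * 7 = 259/10.

259/10


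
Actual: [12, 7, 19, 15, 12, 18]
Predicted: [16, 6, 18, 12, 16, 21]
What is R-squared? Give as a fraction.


Mean(y) = 83/6. SS_res = 52. SS_tot = 593/6. R^2 = 1 - 52/(593/6) = 281/593.

281/593


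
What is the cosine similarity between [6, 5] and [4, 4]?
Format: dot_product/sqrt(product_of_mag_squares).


dot = 44. |a|^2 = 61, |b|^2 = 32. cos = 44/sqrt(1952).

44/sqrt(1952)


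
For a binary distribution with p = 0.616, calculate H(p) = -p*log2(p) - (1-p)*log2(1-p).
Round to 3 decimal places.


H = -0.616*log2(0.616) - 0.384*log2(0.384) = 0.961.

0.961


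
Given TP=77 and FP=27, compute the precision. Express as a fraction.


Precision = TP / (TP + FP) = 77 / 104 = 77/104.

77/104


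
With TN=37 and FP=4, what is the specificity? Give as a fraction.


Specificity = TN / (TN + FP) = 37 / 41 = 37/41.

37/41


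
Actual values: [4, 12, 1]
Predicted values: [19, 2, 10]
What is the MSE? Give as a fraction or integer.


MSE = (1/3) * ((4-19)^2=225 + (12-2)^2=100 + (1-10)^2=81). Sum = 406. MSE = 406/3.

406/3


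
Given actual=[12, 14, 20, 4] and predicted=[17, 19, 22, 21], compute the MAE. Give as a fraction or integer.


MAE = (1/4) * (|12-17|=5 + |14-19|=5 + |20-22|=2 + |4-21|=17). Sum = 29. MAE = 29/4.

29/4


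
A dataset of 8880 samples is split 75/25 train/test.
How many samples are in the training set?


Test set = 8880 * 25% = 2220. Training set = 8880 - 2220 = 6660.

6660


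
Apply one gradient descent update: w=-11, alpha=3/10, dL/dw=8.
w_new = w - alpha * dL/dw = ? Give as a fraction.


w_new = -11 - 3/10 * 8 = -11 - 12/5 = -67/5.

-67/5


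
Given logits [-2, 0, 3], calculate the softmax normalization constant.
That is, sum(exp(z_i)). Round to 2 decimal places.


Denom = e^-2=0.1353 + e^0=1.0000 + e^3=20.0855. Sum = 21.2208, which rounds to 21.22.

21.22


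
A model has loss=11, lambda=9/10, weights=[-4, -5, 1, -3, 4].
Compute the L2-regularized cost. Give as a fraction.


L2 sq norm = sum(w^2) = 67. J = 11 + 9/10 * 67 = 713/10.

713/10


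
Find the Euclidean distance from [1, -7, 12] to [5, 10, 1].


d = sqrt(sum of squared differences). (1-5)^2=16, (-7-10)^2=289, (12-1)^2=121. Sum = 426.

sqrt(426)


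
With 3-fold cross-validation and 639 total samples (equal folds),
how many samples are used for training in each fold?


Each validation fold has 639/3 = 213 samples. Training set = 639 - 213 = 426.

426


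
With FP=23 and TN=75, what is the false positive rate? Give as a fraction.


FPR = FP / (FP + TN) = 23 / 98 = 23/98.

23/98


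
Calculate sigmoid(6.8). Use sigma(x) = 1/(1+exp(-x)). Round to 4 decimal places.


sigma(6.8) = 1/(1+e^(-6.8)) = 1/(1+0.001114) = 1/1.001114 = 0.9989.

0.9989


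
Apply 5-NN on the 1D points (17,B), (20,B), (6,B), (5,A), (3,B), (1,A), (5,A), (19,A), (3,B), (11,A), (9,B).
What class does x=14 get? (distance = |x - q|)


Distances: |17-14|=3, |20-14|=6, |6-14|=8, |5-14|=9, |3-14|=11, |1-14|=13, |5-14|=9, |19-14|=5, |3-14|=11, |11-14|=3, |9-14|=5. 5 nearest: (11,A), (17,B), (19,A), (9,B), (20,B). Counts: {'A': 2, 'B': 3}. Majority class: B.

B


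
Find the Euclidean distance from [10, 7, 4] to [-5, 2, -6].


d = sqrt(sum of squared differences). (10--5)^2=225, (7-2)^2=25, (4--6)^2=100. Sum = 350.

sqrt(350)


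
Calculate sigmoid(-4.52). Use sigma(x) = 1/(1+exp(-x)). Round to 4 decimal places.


sigma(-4.52) = 1/(1+e^(4.52)) = 1/(1+91.835598) = 1/92.835598 = 0.0108.

0.0108


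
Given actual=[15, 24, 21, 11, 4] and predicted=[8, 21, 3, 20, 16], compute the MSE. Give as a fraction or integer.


MSE = (1/5) * ((15-8)^2=49 + (24-21)^2=9 + (21-3)^2=324 + (11-20)^2=81 + (4-16)^2=144). Sum = 607. MSE = 607/5.

607/5


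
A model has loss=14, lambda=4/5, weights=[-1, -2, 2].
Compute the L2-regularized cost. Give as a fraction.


L2 sq norm = sum(w^2) = 9. J = 14 + 4/5 * 9 = 106/5.

106/5


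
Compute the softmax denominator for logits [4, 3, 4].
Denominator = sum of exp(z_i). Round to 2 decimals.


Denom = e^4=54.5982 + e^3=20.0855 + e^4=54.5982. Sum = 129.2819, which rounds to 129.28.

129.28


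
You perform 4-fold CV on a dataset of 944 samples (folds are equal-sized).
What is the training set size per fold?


Each validation fold has 944/4 = 236 samples. Training set = 944 - 236 = 708.

708


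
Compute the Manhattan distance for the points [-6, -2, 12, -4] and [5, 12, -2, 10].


d = sum of absolute differences: |-6-5|=11 + |-2-12|=14 + |12--2|=14 + |-4-10|=14 = 53.

53


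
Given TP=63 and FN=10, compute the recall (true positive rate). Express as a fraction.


Recall = TP / (TP + FN) = 63 / 73 = 63/73.

63/73


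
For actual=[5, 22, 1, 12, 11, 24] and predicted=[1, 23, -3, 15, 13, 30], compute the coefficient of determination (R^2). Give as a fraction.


Mean(y) = 25/2. SS_res = 82. SS_tot = 827/2. R^2 = 1 - 82/(827/2) = 663/827.

663/827


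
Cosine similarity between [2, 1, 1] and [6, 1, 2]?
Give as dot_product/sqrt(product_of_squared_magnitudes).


dot = 15. |a|^2 = 6, |b|^2 = 41. cos = 15/sqrt(246).

15/sqrt(246)


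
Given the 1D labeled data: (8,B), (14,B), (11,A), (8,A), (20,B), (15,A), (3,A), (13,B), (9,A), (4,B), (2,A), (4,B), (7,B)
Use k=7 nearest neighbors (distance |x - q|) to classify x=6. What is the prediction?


Distances: |8-6|=2, |14-6|=8, |11-6|=5, |8-6|=2, |20-6|=14, |15-6|=9, |3-6|=3, |13-6|=7, |9-6|=3, |4-6|=2, |2-6|=4, |4-6|=2, |7-6|=1. 7 nearest: (7,B), (8,A), (8,B), (4,B), (4,B), (3,A), (9,A). Counts: {'B': 4, 'A': 3}. Majority class: B.

B


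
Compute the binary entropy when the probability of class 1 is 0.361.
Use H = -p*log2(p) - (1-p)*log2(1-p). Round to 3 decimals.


H = -0.361*log2(0.361) - 0.639*log2(0.639) = 0.944.

0.944


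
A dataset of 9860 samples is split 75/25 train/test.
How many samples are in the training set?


Test set = 9860 * 25% = 2465. Training set = 9860 - 2465 = 7395.

7395


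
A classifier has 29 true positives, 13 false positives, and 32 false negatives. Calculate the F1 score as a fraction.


Precision = 29/42 = 29/42. Recall = 29/61 = 29/61. F1 = 2*P*R/(P+R) = 58/103.

58/103


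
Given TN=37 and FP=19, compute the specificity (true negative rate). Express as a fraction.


Specificity = TN / (TN + FP) = 37 / 56 = 37/56.

37/56


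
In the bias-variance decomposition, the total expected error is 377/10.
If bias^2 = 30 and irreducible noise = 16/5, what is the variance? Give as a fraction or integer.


Total error = bias^2 + variance + irreducible noise. So variance = 377/10 - 30 - 16/5 = 9/2.

9/2


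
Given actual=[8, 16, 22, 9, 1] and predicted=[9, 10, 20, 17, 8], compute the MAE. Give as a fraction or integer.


MAE = (1/5) * (|8-9|=1 + |16-10|=6 + |22-20|=2 + |9-17|=8 + |1-8|=7). Sum = 24. MAE = 24/5.

24/5


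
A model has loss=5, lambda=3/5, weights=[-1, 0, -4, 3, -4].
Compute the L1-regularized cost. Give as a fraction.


L1 norm = sum(|w|) = 12. J = 5 + 3/5 * 12 = 61/5.

61/5


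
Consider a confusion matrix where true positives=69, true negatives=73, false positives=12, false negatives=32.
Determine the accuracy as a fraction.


Accuracy = (TP + TN) / (TP + TN + FP + FN) = (69 + 73) / 186 = 71/93.

71/93


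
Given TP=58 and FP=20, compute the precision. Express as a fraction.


Precision = TP / (TP + FP) = 58 / 78 = 29/39.

29/39


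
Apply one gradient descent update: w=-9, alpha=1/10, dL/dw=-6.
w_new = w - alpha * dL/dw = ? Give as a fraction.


w_new = -9 - 1/10 * -6 = -9 - -3/5 = -42/5.

-42/5


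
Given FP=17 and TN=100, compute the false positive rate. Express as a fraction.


FPR = FP / (FP + TN) = 17 / 117 = 17/117.

17/117


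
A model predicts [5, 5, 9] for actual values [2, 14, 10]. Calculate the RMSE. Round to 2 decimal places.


MSE = 30.3333. RMSE = sqrt(30.3333) = 5.51.

5.51


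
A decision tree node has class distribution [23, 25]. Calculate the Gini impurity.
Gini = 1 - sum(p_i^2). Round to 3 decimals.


Total = 48. Proportions: 23/48, 25/48. sum(p_i^2) = 0.5009. Gini = 1 - 0.5009 = 0.4991, which rounds to 0.499.

0.499


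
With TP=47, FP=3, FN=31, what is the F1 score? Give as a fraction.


Precision = 47/50 = 47/50. Recall = 47/78 = 47/78. F1 = 2*P*R/(P+R) = 47/64.

47/64


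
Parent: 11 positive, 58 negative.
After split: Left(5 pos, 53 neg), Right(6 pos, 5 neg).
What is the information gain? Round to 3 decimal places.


H(parent) = 0.6329. H(left) = 0.4237, H(right) = 0.9940. Weighted = (58/69)*0.4237 + (11/69)*0.9940 = 0.5146. IG = 0.6329 - 0.5146 = 0.1183, which rounds to 0.118.

0.118


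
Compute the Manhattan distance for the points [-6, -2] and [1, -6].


d = sum of absolute differences: |-6-1|=7 + |-2--6|=4 = 11.

11


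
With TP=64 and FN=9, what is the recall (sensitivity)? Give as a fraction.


Recall = TP / (TP + FN) = 64 / 73 = 64/73.

64/73


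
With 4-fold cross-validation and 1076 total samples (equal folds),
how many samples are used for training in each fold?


Each validation fold has 1076/4 = 269 samples. Training set = 1076 - 269 = 807.

807


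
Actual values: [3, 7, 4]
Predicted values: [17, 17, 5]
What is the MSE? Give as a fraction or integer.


MSE = (1/3) * ((3-17)^2=196 + (7-17)^2=100 + (4-5)^2=1). Sum = 297. MSE = 99.

99


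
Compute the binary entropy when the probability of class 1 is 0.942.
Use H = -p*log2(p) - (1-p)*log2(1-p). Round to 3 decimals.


H = -0.942*log2(0.942) - 0.058*log2(0.058) = 0.319.

0.319


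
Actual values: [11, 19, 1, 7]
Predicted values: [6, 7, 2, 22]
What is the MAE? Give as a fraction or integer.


MAE = (1/4) * (|11-6|=5 + |19-7|=12 + |1-2|=1 + |7-22|=15). Sum = 33. MAE = 33/4.

33/4


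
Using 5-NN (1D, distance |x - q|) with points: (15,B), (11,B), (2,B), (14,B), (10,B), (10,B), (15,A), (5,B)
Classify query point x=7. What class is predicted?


Distances: |15-7|=8, |11-7|=4, |2-7|=5, |14-7|=7, |10-7|=3, |10-7|=3, |15-7|=8, |5-7|=2. 5 nearest: (5,B), (10,B), (10,B), (11,B), (2,B). Counts: {'B': 5}. Majority class: B.

B


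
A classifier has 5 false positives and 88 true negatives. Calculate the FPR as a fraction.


FPR = FP / (FP + TN) = 5 / 93 = 5/93.

5/93


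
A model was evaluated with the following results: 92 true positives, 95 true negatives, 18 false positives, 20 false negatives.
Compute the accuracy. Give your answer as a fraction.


Accuracy = (TP + TN) / (TP + TN + FP + FN) = (92 + 95) / 225 = 187/225.

187/225


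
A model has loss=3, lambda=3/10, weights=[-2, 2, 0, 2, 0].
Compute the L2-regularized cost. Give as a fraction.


L2 sq norm = sum(w^2) = 12. J = 3 + 3/10 * 12 = 33/5.

33/5


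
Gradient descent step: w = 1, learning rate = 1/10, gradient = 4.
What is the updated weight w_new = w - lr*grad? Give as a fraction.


w_new = 1 - 1/10 * 4 = 1 - 2/5 = 3/5.

3/5


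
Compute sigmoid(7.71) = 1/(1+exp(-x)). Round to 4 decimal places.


sigma(7.71) = 1/(1+e^(-7.71)) = 1/(1+0.000448) = 1/1.000448 = 0.9996.

0.9996


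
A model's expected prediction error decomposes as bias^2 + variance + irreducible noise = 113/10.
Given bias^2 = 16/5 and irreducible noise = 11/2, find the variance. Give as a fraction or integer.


Total error = bias^2 + variance + irreducible noise. So variance = 113/10 - 16/5 - 11/2 = 13/5.

13/5


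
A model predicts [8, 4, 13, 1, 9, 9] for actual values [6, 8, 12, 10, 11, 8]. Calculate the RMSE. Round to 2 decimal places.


MSE = 17.8333. RMSE = sqrt(17.8333) = 4.22.

4.22


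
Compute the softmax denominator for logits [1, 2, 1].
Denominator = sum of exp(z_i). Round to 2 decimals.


Denom = e^1=2.7183 + e^2=7.3891 + e^1=2.7183. Sum = 12.8257, which rounds to 12.83.

12.83


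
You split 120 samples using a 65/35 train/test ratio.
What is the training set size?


Test set = 120 * 35% = 42. Training set = 120 - 42 = 78.

78


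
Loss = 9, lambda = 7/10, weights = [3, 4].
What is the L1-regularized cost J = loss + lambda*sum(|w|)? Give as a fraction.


L1 norm = sum(|w|) = 7. J = 9 + 7/10 * 7 = 139/10.

139/10


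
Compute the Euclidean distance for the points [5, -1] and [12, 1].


d = sqrt(sum of squared differences). (5-12)^2=49, (-1-1)^2=4. Sum = 53.

sqrt(53)


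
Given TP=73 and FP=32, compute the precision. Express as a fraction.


Precision = TP / (TP + FP) = 73 / 105 = 73/105.

73/105


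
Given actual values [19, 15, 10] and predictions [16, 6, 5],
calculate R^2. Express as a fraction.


Mean(y) = 44/3. SS_res = 115. SS_tot = 122/3. R^2 = 1 - 115/(122/3) = -223/122.

-223/122


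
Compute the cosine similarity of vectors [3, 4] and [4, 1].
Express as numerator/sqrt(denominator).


dot = 16. |a|^2 = 25, |b|^2 = 17. cos = 16/sqrt(425).

16/sqrt(425)


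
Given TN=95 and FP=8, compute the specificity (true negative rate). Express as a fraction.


Specificity = TN / (TN + FP) = 95 / 103 = 95/103.

95/103


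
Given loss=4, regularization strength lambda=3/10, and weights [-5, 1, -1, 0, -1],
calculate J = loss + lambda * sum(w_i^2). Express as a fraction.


L2 sq norm = sum(w^2) = 28. J = 4 + 3/10 * 28 = 62/5.

62/5


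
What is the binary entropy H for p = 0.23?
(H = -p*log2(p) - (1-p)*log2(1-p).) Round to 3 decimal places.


H = -0.23*log2(0.23) - 0.77*log2(0.77) = 0.778.

0.778


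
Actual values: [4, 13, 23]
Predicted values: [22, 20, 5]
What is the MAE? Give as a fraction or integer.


MAE = (1/3) * (|4-22|=18 + |13-20|=7 + |23-5|=18). Sum = 43. MAE = 43/3.

43/3


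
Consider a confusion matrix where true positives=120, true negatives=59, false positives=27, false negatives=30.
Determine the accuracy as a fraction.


Accuracy = (TP + TN) / (TP + TN + FP + FN) = (120 + 59) / 236 = 179/236.

179/236


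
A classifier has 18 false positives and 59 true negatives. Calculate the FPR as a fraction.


FPR = FP / (FP + TN) = 18 / 77 = 18/77.

18/77


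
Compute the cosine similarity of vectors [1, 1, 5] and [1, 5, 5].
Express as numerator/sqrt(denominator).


dot = 31. |a|^2 = 27, |b|^2 = 51. cos = 31/sqrt(1377).

31/sqrt(1377)


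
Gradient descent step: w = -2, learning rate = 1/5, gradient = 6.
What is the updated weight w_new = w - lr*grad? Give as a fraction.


w_new = -2 - 1/5 * 6 = -2 - 6/5 = -16/5.

-16/5


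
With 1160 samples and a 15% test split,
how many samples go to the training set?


Test set = 1160 * 15% = 174. Training set = 1160 - 174 = 986.

986


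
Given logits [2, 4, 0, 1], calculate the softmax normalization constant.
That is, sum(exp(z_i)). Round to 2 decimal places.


Denom = e^2=7.3891 + e^4=54.5982 + e^0=1.0000 + e^1=2.7183. Sum = 65.7056, which rounds to 65.71.

65.71


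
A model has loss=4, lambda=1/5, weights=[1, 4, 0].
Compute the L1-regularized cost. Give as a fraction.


L1 norm = sum(|w|) = 5. J = 4 + 1/5 * 5 = 5.

5


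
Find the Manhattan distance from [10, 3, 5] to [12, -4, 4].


d = sum of absolute differences: |10-12|=2 + |3--4|=7 + |5-4|=1 = 10.

10


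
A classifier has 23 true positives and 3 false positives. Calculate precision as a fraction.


Precision = TP / (TP + FP) = 23 / 26 = 23/26.

23/26


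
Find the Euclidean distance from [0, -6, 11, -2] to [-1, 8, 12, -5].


d = sqrt(sum of squared differences). (0--1)^2=1, (-6-8)^2=196, (11-12)^2=1, (-2--5)^2=9. Sum = 207.

sqrt(207)


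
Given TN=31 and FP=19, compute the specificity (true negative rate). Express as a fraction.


Specificity = TN / (TN + FP) = 31 / 50 = 31/50.

31/50


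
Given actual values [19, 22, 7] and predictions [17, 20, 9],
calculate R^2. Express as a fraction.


Mean(y) = 16. SS_res = 12. SS_tot = 126. R^2 = 1 - 12/(126) = 19/21.

19/21


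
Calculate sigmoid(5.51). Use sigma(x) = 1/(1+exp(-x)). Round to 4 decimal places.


sigma(5.51) = 1/(1+e^(-5.51)) = 1/(1+0.004046) = 1/1.004046 = 0.9960.

0.9960


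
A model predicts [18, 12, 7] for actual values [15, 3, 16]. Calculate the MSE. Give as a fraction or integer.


MSE = (1/3) * ((15-18)^2=9 + (3-12)^2=81 + (16-7)^2=81). Sum = 171. MSE = 57.

57


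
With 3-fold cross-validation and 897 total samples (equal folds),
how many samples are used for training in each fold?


Each validation fold has 897/3 = 299 samples. Training set = 897 - 299 = 598.

598


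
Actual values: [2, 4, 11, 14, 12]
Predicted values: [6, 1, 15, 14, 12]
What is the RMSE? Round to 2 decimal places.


MSE = 8.2000. RMSE = sqrt(8.2000) = 2.86.

2.86


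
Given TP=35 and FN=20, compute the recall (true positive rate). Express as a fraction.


Recall = TP / (TP + FN) = 35 / 55 = 7/11.

7/11


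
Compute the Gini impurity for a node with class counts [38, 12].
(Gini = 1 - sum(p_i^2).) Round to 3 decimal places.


Total = 50. Proportions: 38/50, 12/50. sum(p_i^2) = 0.6352. Gini = 1 - 0.6352 = 0.3648, which rounds to 0.365.

0.365


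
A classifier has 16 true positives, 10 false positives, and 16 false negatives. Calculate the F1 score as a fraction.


Precision = 16/26 = 8/13. Recall = 16/32 = 1/2. F1 = 2*P*R/(P+R) = 16/29.

16/29


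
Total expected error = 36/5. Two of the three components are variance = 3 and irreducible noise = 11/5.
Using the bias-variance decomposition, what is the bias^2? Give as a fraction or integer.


Total error = bias^2 + variance + irreducible noise. So bias^2 = 36/5 - 3 - 11/5 = 2.

2


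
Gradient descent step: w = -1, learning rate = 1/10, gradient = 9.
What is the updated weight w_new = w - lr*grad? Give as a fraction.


w_new = -1 - 1/10 * 9 = -1 - 9/10 = -19/10.

-19/10


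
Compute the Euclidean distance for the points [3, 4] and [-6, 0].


d = sqrt(sum of squared differences). (3--6)^2=81, (4-0)^2=16. Sum = 97.

sqrt(97)
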